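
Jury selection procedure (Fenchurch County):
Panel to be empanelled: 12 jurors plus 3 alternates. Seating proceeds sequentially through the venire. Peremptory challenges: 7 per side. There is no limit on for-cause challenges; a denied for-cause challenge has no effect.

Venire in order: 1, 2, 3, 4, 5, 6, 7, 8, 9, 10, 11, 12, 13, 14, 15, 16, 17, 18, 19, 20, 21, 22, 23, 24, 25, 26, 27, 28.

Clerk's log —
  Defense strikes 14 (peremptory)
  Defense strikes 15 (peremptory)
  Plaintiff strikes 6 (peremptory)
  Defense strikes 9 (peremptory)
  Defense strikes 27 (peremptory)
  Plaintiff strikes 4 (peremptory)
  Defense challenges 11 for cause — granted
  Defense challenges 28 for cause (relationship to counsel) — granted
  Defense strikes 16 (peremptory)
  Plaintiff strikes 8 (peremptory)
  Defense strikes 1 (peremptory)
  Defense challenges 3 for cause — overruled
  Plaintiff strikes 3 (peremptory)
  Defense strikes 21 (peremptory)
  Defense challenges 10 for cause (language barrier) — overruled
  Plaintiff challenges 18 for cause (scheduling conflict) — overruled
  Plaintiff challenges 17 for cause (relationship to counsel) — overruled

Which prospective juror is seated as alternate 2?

Removed: #1, #3, #4, #6, #8, #9, #11, #14, #15, #16, #21, #27, #28. (#10, #17, #18 stay — for-cause denied.)
Filling seats in venire order through position 14: #2, #5, #7, #10, #12, #13, #17, #18, #19, #20, #22, #23, #24, #25.
So alternate 2 is #25.

25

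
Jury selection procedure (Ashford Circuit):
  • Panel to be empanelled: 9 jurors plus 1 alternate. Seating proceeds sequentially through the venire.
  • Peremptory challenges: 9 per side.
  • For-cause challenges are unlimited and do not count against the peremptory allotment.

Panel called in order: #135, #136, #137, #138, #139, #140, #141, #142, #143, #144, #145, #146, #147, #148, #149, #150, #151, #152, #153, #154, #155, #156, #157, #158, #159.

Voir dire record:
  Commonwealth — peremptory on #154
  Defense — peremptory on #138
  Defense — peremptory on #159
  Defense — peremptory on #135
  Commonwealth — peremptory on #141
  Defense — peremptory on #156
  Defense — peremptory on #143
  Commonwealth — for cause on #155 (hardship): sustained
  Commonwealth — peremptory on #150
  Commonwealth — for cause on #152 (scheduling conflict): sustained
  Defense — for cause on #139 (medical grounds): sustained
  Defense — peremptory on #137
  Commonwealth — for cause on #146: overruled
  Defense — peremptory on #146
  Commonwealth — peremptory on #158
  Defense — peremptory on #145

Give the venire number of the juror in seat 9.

153

Removed: #135, #137, #138, #139, #141, #143, #145, #146, #150, #152, #154, #155, #156, #158, #159.
Filling seats in venire order through position 9: #136, #140, #142, #144, #147, #148, #149, #151, #153.
So seat 9 is #153.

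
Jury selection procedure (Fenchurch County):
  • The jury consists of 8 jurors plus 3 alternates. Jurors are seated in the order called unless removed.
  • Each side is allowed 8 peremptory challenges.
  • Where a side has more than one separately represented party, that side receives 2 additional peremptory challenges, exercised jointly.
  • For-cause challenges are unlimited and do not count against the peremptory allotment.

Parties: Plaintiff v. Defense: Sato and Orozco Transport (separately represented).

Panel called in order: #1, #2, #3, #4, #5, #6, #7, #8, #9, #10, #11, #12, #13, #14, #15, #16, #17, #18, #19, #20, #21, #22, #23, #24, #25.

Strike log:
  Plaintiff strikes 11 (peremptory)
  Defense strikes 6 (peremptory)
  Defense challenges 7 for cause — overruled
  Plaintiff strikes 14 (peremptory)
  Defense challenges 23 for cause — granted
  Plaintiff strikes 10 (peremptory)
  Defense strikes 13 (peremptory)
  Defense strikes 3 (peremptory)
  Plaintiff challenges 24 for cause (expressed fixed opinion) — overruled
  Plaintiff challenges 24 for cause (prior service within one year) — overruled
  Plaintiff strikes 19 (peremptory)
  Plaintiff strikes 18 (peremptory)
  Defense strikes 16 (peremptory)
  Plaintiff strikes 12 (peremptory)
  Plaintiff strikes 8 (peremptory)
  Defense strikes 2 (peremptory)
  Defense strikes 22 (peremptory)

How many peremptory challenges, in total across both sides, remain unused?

5

Plaintiff allotment: 8. Defense allotment: 8 base + 2 multi-party = 10.
Plaintiff peremptories used: #11, #14, #10, #19, #18, #12, #8 — 7 (for-cause on #24, #24 don't count).
Defense peremptories used: #6, #13, #3, #16, #2, #22 — 6 (for-cause on #7, #23 don't count).
Remaining: (8 − 7) + (10 − 6) = 5.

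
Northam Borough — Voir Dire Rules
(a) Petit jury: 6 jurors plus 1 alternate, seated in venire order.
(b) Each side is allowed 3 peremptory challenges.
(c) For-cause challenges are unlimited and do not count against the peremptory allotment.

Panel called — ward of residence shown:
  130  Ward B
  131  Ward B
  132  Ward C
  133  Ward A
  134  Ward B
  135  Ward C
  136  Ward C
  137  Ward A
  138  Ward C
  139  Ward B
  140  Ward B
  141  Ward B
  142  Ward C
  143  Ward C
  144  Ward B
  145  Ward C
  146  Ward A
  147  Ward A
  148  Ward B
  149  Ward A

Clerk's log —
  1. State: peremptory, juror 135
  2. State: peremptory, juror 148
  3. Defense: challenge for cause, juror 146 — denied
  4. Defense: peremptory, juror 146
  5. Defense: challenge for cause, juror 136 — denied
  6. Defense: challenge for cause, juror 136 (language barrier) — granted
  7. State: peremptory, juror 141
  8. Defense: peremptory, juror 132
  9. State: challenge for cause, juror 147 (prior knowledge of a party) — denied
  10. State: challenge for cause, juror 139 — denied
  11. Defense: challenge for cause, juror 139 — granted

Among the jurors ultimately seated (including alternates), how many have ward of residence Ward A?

2

Removed: #132, #135, #136, #139, #141, #146, #148.
Seated (7 incl. alternates): #130, #131, #133, #134, #137, #138, #140.
Of those, in Ward A: #133, #137 → 2.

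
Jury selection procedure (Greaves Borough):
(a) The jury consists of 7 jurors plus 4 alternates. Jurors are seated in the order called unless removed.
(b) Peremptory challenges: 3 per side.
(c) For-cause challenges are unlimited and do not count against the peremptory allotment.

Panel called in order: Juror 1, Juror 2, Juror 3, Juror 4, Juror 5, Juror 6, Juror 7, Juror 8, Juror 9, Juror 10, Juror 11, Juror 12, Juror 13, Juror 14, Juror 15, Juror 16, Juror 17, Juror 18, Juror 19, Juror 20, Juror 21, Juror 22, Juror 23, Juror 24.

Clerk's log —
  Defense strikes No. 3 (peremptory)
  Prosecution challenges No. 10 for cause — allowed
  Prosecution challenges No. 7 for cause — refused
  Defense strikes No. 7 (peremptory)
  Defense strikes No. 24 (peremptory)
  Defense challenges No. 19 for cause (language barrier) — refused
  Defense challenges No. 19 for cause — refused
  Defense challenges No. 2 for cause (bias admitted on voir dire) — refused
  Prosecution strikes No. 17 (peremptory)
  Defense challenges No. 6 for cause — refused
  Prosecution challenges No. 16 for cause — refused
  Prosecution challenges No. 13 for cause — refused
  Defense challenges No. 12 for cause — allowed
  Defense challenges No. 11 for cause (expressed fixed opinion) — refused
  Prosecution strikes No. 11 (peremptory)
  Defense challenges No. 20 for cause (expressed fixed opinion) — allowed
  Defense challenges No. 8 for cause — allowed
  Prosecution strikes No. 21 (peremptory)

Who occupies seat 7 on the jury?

Removed: #3, #7, #8, #10, #11, #12, #17, #20, #21, #24. (#2, #6, #13, #16, #19 stay — for-cause denied.)
Seating in order: seats 1–7 → #1, #2, #4, #5, #6, #9, #13; alternates → #14, #15, #16, #18.
So seat 7 is #13.

13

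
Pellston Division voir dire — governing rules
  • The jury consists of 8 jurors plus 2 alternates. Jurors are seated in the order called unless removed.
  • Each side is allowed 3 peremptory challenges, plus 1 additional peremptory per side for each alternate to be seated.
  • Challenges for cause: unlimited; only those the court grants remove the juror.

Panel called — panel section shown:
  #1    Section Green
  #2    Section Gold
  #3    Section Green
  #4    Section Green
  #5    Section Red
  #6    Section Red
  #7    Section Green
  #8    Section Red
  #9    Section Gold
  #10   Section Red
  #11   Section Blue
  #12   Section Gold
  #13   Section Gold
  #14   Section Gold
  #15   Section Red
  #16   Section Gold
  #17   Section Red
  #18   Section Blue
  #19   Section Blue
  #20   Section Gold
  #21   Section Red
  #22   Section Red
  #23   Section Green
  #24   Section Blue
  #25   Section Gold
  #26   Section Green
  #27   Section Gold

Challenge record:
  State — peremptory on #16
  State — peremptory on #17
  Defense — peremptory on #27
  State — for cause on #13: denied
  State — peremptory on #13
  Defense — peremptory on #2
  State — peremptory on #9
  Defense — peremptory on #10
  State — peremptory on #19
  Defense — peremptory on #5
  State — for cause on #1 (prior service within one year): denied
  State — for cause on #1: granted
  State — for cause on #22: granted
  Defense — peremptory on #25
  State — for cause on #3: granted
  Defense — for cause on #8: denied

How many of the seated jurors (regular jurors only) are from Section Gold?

2

Removed: #1, #2, #3, #5, #9, #10, #13, #16, #17, #19, #22, #25, #27.
Seated jurors 1–8: #4, #6, #7, #8, #11, #12, #14, #15 (alternates #18, #20 not counted).
Of those, in Section Gold: #12, #14 → 2.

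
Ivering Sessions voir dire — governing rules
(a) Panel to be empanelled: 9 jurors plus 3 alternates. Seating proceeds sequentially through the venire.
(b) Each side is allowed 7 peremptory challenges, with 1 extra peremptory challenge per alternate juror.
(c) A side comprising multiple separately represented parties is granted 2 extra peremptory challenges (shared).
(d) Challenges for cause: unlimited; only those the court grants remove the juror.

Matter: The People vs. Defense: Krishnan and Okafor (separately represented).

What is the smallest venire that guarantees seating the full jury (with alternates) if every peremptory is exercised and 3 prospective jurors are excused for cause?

37

Seats to fill: 9 + 3 alternates = 12.
Peremptories — The People: 7 + 1×3 = 10; Defense: 7 + 1×3 + 2 = 12; total 22.
For-cause removals: 3.
Minimum venire: 12 + 22 + 3 = 37.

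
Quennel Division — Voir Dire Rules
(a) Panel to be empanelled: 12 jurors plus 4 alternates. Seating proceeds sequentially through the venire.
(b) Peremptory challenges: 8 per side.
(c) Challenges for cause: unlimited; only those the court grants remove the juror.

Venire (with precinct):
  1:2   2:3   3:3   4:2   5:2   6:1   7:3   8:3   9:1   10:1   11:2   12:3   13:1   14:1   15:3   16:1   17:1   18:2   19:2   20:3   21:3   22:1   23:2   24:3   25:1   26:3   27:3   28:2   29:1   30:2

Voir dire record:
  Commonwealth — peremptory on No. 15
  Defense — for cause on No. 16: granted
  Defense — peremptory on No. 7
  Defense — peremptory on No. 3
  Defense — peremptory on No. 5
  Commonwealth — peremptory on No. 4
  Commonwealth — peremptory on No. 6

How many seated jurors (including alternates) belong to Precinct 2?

5

Removed: #3, #4, #5, #6, #7, #15, #16.
Seated (16 incl. alternates): #1, #2, #8, #9, #10, #11, #12, #13, #14, #17, #18, #19, #20, #21, #22, #23.
Of those, in Precinct 2: #1, #11, #18, #19, #23 → 5.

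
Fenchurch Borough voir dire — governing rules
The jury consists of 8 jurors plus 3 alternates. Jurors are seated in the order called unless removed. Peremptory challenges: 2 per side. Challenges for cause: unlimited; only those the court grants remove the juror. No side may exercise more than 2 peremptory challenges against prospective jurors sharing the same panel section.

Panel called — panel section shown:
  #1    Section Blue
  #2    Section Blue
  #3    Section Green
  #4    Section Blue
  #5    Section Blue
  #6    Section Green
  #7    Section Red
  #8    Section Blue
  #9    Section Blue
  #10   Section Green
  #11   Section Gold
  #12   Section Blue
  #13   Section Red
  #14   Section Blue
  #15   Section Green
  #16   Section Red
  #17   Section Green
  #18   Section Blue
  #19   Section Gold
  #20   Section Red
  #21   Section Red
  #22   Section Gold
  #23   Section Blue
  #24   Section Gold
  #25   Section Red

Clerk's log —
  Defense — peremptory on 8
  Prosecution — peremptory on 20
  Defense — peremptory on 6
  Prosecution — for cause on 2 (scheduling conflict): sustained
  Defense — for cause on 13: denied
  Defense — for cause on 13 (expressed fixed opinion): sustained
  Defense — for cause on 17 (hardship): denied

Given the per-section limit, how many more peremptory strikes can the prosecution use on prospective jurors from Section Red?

Prosecution peremptories so far: #20 — 1 of 2 used, 1 left overall.
Against Section Red: #20 — 1 used; per-section cap 2 leaves 1.
Binding limit: min(1, 1) = 1.

1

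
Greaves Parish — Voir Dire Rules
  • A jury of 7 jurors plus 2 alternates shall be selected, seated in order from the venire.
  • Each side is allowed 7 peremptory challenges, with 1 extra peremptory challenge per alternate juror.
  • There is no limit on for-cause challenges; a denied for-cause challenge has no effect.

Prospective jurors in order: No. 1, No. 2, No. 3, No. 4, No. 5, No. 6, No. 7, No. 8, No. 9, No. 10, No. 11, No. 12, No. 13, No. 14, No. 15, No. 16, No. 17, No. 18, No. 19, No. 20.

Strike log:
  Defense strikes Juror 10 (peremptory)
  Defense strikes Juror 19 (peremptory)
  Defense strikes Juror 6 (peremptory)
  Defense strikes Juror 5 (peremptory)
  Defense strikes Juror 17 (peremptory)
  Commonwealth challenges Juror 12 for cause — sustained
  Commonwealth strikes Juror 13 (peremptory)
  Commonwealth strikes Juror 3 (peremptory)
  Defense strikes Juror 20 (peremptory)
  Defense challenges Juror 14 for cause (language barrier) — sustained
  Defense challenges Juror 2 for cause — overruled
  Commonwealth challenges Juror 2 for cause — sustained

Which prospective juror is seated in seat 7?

Removed: #2, #3, #5, #6, #10, #12, #13, #14, #17, #19, #20.
Filling seats in venire order through position 7: #1, #4, #7, #8, #9, #11, #15.
So seat 7 is #15.

15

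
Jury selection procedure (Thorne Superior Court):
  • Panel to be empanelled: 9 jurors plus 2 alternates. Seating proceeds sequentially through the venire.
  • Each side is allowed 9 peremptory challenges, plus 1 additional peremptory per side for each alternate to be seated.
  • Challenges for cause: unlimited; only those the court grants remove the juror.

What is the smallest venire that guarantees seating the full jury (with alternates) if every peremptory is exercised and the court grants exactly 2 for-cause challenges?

35

Seats to fill: 9 + 2 alternates = 11.
Peremptories: 9 + 1×2 = 11 per side × 2 sides = 22.
For-cause removals: 2.
Minimum venire: 11 + 22 + 2 = 35.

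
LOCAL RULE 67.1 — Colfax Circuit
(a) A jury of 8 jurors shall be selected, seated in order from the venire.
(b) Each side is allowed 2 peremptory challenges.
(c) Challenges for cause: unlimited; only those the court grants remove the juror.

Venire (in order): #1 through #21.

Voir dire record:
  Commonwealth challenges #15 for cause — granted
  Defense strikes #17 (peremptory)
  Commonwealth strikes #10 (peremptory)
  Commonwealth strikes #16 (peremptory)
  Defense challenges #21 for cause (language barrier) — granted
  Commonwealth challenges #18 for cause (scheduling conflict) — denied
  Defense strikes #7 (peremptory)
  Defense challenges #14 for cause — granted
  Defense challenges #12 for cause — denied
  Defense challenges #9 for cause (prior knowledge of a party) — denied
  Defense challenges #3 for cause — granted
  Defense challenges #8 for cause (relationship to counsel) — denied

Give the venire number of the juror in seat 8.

11

Removed: #3, #7, #10, #14, #15, #16, #17, #21. (#8, #9, #12, #18 stay — for-cause denied.)
Seating in order: seats 1–8 → #1, #2, #4, #5, #6, #8, #9, #11.
So seat 8 is #11.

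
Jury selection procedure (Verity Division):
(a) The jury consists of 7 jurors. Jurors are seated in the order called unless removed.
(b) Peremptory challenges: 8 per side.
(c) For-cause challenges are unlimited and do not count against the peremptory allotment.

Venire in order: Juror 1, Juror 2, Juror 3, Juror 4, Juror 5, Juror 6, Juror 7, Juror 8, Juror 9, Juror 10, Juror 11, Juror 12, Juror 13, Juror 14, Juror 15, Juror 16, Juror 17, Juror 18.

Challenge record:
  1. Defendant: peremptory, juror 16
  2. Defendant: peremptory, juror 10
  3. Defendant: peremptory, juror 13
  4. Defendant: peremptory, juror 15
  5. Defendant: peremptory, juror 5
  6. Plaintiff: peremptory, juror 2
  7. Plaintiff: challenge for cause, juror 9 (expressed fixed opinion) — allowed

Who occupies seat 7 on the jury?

Removed: #2, #5, #9, #10, #13, #15, #16.
Seating in order: seats 1–7 → #1, #3, #4, #6, #7, #8, #11.
So seat 7 is #11.

11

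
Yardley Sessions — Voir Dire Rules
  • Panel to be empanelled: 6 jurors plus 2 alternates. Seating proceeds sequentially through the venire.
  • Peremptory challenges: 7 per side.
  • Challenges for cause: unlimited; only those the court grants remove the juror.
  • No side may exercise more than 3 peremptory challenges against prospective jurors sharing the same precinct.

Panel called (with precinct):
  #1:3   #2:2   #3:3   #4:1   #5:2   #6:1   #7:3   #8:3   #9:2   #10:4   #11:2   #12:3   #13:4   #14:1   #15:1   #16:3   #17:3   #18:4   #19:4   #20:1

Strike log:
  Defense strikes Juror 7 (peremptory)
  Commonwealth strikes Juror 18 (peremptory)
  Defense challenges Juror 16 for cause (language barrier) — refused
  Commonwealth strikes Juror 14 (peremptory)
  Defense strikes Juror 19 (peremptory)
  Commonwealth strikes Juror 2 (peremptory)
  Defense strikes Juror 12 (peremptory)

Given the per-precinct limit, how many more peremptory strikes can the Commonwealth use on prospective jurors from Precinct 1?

Commonwealth peremptories so far: #18, #14, #2 — 3 of 7 used, 4 left overall.
Against Precinct 1: #14 — 1 used; per-precinct cap 3 leaves 2.
Binding limit: min(4, 2) = 2.

2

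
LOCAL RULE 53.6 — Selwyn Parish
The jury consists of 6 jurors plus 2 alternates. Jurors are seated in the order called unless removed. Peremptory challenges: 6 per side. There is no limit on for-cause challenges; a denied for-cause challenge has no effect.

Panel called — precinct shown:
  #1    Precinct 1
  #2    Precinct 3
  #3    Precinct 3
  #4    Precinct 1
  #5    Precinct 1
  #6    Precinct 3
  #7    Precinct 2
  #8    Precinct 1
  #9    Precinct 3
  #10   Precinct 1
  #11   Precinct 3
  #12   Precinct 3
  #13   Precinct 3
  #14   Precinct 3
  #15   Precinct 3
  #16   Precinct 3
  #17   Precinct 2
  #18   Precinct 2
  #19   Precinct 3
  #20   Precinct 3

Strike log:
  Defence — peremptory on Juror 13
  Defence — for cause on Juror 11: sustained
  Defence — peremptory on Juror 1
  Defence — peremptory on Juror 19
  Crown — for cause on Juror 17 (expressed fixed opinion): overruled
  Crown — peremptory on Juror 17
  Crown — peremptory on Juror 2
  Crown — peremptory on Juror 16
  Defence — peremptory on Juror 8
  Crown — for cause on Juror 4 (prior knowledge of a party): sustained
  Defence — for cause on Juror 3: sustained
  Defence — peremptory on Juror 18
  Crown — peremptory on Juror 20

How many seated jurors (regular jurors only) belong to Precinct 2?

Removed: #1, #2, #3, #4, #8, #11, #13, #16, #17, #18, #19, #20.
Seated jurors 1–6: #5, #6, #7, #9, #10, #12 (alternates #14, #15 not counted).
Of those, in Precinct 2: #7 → 1.

1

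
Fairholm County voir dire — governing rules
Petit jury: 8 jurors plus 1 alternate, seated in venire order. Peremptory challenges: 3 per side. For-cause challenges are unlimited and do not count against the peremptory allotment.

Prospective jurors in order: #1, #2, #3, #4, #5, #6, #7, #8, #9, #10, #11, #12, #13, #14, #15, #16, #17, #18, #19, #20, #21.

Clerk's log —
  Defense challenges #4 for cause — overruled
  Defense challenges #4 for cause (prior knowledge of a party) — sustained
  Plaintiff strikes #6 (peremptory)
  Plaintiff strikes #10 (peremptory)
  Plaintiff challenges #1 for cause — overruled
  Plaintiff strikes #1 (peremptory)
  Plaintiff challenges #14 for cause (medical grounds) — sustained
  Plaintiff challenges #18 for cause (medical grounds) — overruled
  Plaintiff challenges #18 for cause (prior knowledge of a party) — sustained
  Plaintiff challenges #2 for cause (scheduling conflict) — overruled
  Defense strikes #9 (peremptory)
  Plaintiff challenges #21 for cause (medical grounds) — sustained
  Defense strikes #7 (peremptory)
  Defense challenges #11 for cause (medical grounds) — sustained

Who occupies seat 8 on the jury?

Removed: #1, #4, #6, #7, #9, #10, #11, #14, #18, #21. (#2 stays — for-cause denied.)
Seating in order: seats 1–8 → #2, #3, #5, #8, #12, #13, #15, #16; alternates → #17.
So seat 8 is #16.

16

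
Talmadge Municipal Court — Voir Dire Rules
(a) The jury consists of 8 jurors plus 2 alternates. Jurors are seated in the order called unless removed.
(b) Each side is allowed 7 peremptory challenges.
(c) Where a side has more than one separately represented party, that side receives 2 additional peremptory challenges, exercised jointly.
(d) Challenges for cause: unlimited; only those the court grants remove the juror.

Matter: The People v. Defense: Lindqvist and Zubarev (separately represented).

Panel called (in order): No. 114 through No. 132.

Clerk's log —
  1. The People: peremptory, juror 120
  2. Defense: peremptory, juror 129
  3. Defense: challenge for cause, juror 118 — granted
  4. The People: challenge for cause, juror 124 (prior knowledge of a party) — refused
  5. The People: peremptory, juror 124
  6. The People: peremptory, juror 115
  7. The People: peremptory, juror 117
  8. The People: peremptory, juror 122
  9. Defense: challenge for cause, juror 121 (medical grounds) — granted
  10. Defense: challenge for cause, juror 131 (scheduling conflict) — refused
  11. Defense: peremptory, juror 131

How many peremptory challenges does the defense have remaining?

Defense allotment: 7 base + 2 multi-party = 9.
Defense peremptories used: #129, #131 — 2 (for-cause on #118, #121, #131 don't count).
Remaining: 9 − 2 = 7.

7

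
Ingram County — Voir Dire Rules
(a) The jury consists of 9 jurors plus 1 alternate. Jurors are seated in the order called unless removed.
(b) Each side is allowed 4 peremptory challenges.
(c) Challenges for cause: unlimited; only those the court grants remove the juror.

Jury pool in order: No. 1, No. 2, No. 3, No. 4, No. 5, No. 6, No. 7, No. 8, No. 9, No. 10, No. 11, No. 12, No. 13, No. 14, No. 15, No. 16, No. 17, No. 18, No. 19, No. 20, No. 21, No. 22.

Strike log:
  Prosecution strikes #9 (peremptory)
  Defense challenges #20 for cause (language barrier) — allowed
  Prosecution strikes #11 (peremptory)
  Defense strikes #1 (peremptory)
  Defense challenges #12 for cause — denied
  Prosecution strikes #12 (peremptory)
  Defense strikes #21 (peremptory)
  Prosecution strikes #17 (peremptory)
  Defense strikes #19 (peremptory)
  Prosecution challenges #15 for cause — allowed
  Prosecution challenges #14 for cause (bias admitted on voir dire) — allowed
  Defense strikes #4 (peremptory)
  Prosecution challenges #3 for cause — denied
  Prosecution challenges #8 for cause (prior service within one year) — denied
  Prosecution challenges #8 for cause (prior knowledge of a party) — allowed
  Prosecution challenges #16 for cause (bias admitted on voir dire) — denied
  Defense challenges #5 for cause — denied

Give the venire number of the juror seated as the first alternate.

Removed: #1, #4, #8, #9, #11, #12, #14, #15, #17, #19, #20, #21. (#3, #5, #16 stay — for-cause denied.)
Seating in order: seats 1–9 → #2, #3, #5, #6, #7, #10, #13, #16, #18; alternates → #22.
So alternate 1 is #22.

22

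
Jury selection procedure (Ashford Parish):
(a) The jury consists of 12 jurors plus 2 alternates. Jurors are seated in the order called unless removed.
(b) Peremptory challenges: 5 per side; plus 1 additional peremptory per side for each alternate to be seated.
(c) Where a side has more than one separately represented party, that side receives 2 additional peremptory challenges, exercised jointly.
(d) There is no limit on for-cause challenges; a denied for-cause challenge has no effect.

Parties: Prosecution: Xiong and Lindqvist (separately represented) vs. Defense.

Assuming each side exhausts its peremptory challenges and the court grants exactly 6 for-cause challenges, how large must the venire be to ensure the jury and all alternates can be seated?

Seats to fill: 12 + 2 alternates = 14.
Peremptories — Prosecution: 5 + 1×2 + 2 = 9; Defense: 5 + 1×2 = 7; total 16.
For-cause removals: 6.
Minimum venire: 14 + 16 + 6 = 36.

36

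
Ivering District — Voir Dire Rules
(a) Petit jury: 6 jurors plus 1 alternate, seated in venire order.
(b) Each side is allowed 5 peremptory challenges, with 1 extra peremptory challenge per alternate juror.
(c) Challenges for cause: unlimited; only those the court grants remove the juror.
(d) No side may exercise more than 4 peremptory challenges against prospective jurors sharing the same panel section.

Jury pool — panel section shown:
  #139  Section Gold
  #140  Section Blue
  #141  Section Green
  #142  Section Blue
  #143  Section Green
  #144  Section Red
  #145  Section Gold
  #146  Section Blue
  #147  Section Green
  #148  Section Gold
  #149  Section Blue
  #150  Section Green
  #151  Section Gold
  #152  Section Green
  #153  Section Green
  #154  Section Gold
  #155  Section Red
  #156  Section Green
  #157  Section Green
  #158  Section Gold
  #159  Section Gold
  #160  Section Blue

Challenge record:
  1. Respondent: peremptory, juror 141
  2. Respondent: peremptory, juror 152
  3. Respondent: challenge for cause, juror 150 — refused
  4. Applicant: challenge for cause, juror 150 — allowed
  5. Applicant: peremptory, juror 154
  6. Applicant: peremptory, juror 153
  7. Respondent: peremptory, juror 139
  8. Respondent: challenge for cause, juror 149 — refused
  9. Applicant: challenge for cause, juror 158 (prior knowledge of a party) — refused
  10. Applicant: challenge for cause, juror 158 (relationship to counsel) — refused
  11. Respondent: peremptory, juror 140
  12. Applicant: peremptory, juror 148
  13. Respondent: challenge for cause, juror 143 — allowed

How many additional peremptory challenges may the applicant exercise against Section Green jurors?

3

Applicant peremptories so far: #154, #153, #148 — 3 of 6 used, 3 left overall.
Against Section Green: #153 — 1 used; per-section cap 4 leaves 3.
Binding limit: min(3, 3) = 3.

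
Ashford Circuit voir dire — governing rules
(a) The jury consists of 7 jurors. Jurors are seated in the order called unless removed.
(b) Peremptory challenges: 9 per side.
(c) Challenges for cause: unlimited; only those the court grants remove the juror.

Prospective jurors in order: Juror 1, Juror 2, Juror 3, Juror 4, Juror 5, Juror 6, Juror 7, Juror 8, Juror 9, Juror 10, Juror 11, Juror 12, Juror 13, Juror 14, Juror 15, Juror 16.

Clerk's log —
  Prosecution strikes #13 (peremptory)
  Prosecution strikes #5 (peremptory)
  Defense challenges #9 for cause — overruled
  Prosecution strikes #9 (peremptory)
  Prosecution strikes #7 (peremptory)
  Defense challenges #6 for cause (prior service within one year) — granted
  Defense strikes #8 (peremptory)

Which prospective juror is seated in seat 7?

12

Removed: #5, #6, #7, #8, #9, #13.
Seating in order: seats 1–7 → #1, #2, #3, #4, #10, #11, #12.
So seat 7 is #12.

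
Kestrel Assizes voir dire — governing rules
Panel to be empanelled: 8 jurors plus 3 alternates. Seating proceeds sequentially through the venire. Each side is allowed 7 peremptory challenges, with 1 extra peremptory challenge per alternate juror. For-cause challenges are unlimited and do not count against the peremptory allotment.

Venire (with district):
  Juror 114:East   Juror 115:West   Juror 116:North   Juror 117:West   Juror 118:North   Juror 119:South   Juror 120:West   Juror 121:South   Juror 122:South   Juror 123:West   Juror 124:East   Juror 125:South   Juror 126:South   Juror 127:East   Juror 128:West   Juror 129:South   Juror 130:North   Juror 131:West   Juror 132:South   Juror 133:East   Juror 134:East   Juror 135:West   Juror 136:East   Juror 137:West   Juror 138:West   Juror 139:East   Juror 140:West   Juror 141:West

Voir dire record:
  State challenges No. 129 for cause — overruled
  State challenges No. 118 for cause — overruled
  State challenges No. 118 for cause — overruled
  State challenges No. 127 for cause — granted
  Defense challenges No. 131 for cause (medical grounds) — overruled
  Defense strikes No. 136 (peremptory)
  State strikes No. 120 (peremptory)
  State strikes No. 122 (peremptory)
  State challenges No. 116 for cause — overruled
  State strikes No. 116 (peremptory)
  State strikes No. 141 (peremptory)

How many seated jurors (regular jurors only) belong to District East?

2

Removed: #116, #120, #122, #127, #136, #141.
Seated jurors 1–8: #114, #115, #117, #118, #119, #121, #123, #124 (alternates #125, #126, #128 not counted).
Of those, in District East: #114, #124 → 2.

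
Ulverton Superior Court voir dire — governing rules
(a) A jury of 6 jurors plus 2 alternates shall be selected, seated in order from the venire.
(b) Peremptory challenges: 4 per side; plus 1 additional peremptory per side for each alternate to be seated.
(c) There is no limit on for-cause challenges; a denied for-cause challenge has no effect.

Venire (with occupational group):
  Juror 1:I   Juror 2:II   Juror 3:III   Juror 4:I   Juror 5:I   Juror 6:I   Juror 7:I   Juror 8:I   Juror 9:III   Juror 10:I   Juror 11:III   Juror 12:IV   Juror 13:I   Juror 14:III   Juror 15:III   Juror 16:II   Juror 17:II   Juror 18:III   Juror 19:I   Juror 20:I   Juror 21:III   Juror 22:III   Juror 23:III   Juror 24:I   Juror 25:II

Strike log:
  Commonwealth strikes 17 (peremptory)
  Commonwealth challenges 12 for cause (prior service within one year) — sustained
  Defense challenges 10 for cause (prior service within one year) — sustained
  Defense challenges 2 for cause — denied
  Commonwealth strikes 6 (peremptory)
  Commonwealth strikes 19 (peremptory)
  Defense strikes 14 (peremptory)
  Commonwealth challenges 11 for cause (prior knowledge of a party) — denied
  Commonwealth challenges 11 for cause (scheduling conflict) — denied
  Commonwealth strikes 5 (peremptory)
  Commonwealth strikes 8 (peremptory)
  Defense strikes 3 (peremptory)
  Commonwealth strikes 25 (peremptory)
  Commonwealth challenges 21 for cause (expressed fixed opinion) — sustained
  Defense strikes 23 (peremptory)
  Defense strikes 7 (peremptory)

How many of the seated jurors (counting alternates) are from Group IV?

Removed: #3, #5, #6, #7, #8, #10, #12, #14, #17, #19, #21, #23, #25.
Seated (8 incl. alternates): #1, #2, #4, #9, #11, #13, #15, #16.
None of those are in Group IV → 0.

0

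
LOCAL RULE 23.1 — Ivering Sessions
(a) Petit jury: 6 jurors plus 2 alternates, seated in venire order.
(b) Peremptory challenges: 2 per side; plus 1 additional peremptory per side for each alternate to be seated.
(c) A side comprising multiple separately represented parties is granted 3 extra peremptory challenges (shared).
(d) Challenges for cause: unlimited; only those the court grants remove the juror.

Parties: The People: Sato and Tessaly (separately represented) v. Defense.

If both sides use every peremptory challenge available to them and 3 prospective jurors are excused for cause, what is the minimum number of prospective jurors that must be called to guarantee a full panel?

22

Seats to fill: 6 + 2 alternates = 8.
Peremptories — The People: 2 + 1×2 + 3 = 7; Defense: 2 + 1×2 = 4; total 11.
For-cause removals: 3.
Minimum venire: 8 + 11 + 3 = 22.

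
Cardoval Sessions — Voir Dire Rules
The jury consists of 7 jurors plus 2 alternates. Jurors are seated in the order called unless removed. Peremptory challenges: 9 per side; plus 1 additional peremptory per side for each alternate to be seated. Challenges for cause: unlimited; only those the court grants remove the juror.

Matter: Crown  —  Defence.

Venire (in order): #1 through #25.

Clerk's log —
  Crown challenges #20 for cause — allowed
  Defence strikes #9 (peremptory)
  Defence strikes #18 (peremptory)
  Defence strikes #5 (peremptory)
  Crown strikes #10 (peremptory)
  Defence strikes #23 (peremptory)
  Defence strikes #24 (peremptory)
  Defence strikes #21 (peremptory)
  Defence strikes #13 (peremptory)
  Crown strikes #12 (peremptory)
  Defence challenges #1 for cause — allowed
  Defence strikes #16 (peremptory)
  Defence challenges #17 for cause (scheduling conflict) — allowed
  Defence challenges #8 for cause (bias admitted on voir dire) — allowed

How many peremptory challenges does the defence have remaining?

3

Defence allotment: 9 base + 1 × 2 alternates = 11.
Defence peremptories used: #9, #18, #5, #23, #24, #21, #13, #16 — 8 (for-cause on #1, #17, #8 don't count).
Remaining: 11 − 8 = 3.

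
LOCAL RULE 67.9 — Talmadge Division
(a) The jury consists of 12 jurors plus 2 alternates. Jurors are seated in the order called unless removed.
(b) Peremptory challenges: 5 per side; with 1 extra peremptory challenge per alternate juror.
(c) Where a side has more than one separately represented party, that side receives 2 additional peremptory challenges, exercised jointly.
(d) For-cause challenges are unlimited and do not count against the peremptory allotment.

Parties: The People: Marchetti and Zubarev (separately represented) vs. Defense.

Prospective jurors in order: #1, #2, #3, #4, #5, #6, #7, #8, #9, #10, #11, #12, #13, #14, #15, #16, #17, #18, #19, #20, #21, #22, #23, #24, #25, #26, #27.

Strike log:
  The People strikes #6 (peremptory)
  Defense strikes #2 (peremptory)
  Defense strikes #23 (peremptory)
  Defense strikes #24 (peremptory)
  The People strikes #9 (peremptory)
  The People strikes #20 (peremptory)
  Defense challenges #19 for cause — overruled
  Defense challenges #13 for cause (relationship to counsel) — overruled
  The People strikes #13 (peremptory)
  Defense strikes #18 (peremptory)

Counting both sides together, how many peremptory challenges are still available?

8

The People allotment: 5 base + 1 × 2 alternates + 2 multi-party = 9. Defense allotment: 5 base + 1 × 2 alternates = 7.
The People peremptories used: #6, #9, #20, #13 — 4.
Defense peremptories used: #2, #23, #24, #18 — 4 (for-cause on #19, #13 don't count).
Remaining: (9 − 4) + (7 − 4) = 8.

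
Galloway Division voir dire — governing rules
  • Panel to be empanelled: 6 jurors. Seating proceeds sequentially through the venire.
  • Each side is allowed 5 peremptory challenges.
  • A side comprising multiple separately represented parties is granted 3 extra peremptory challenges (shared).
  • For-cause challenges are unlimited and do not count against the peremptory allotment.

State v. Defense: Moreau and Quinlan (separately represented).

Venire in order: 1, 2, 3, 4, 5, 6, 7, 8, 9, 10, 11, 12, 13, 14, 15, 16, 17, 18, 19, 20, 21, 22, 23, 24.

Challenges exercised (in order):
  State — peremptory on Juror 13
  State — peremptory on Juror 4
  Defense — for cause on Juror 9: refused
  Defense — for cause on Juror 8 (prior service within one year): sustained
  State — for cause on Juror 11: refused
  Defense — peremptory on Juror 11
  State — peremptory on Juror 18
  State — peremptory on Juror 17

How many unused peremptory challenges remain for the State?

State allotment: 5.
State peremptories used: #13, #4, #18, #17 — 4 (the for-cause on #11 doesn't count).
Remaining: 5 − 4 = 1.

1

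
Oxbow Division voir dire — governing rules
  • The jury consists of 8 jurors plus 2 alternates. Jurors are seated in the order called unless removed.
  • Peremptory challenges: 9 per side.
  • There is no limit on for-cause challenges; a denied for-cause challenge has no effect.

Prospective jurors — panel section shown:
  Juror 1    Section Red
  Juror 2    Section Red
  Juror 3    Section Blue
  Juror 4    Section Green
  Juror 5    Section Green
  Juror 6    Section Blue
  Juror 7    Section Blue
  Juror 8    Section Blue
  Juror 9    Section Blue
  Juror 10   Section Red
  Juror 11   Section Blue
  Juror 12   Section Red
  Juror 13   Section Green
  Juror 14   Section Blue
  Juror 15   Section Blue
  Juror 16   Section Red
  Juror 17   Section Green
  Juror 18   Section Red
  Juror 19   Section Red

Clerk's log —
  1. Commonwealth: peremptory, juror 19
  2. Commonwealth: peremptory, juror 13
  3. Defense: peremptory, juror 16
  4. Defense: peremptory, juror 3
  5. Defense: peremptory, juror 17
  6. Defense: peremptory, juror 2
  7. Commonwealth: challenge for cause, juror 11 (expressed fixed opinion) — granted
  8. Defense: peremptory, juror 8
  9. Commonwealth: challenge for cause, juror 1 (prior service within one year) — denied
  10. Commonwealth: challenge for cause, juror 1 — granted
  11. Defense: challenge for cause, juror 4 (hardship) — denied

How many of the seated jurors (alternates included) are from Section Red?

Removed: #1, #2, #3, #8, #11, #13, #16, #17, #19.
Seated (10 incl. alternates): #4, #5, #6, #7, #9, #10, #12, #14, #15, #18.
Of those, in Section Red: #10, #12, #18 → 3.

3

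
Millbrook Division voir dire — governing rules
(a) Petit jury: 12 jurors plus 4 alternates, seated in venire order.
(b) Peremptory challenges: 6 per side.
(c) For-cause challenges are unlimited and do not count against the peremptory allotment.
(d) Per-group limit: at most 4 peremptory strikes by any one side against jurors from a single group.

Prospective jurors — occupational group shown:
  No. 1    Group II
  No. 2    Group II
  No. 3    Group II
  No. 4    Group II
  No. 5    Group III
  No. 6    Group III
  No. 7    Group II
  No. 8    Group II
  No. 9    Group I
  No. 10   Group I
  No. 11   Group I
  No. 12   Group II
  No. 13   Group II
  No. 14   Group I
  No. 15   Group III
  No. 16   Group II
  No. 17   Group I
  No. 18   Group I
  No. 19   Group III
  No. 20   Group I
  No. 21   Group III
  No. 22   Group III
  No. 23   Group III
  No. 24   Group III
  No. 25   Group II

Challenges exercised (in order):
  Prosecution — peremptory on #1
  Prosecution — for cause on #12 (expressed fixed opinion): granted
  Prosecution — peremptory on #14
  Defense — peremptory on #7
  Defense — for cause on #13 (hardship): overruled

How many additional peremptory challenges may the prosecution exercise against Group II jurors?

3

Prosecution peremptories so far: #1, #14 — 2 of 6 used, 4 left overall.
Against Group II: #1 — 1 used; per-group cap 4 leaves 3.
Binding limit: min(4, 3) = 3.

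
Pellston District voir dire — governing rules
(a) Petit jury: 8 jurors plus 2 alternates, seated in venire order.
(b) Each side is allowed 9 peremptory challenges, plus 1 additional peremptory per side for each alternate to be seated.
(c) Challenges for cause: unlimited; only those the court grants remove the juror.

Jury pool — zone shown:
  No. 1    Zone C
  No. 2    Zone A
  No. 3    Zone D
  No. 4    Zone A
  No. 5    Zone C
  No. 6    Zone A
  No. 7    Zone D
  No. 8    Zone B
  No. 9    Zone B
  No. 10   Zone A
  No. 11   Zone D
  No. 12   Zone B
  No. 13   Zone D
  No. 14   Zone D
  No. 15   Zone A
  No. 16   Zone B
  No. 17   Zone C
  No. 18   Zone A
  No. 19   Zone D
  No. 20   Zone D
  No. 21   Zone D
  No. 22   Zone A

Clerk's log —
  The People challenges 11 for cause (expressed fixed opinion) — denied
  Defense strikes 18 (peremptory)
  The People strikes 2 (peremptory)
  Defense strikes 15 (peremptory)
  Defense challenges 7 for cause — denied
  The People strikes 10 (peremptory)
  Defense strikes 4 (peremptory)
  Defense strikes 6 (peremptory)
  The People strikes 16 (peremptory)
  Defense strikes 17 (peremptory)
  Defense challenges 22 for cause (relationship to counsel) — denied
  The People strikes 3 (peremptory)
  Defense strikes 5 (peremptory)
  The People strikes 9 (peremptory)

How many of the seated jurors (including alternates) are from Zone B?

Removed: #2, #3, #4, #5, #6, #9, #10, #15, #16, #17, #18.
Seated (10 incl. alternates): #1, #7, #8, #11, #12, #13, #14, #19, #20, #21.
Of those, in Zone B: #8, #12 → 2.

2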